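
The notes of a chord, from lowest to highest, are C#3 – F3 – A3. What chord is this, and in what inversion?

The distinct note names are C#, F, A. Stacked in thirds they read F–A–C#, which is an augmented triad on F.
C# is the fifth of F augmented; fifth in the bass means second inversion (figured bass 6/4).

F augmented, second inversion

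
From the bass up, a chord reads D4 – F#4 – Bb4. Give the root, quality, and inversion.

Reducing to letter names: D, F#, Bb. These stack in thirds as Bb–D–F# — a Bb augmented triad.
D is the third of Bb augmented; third in the bass means first inversion (figured bass 6).

Bb augmented, first inversion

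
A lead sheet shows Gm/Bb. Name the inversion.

Gm/Bb means G minor with Bb in the bass. Bb is the third of G minor (G–Bb–D), so this is first inversion.

first inversion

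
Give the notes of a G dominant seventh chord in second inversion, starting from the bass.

D, F, G, B

Spelling G dominant seventh: G–B–D–F. In second inversion the fifth is bass, giving D, F, G, B from the bottom.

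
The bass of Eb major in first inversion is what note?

The third of Eb major (Eb–G–Bb) is G; that is the bass in first inversion.

G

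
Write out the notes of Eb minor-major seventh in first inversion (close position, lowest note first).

The chord tones are Eb–Gb–Bb–D. With the third (Gb) lowest for first inversion: Gb, Bb, D, Eb.

Gb, Bb, D, Eb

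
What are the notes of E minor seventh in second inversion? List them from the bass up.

B, D, E, G

Spelling E minor seventh: E–G–B–D. In second inversion the fifth is bass, giving B, D, E, G from the bottom.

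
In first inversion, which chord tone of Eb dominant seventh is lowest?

G

In first inversion the third is lowest. For Eb dominant seventh (Eb–G–Bb–Db) that is G.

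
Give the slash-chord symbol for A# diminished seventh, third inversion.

A#dim7/G

Third inversion of A# diminished seventh has the seventh (G) in the bass. As a slash chord: A#dim7/G.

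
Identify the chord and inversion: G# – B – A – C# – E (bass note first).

The distinct note names are G#, B, A, C#, E. Stacked in thirds they read A–C#–E–G#–B, which is a major ninth chord on A.
G# is the seventh of A major ninth; seventh in the bass means third inversion.

A major ninth, third inversion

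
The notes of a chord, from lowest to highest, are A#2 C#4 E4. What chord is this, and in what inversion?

A# diminished, root position

The distinct note names are A#, C#, E. Stacked in thirds they read A#–C#–E, which is a diminished triad on A#.
The lowest note is A#, the root of the chord, so this is root position (figured bass 5/3).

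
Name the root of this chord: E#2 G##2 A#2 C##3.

A#

E#, G##, A#, C## are the tones of an A# major seventh chord (A#–C##–E#–G##), making A# the root.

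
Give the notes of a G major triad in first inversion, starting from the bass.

Spelling G major: G–B–D. In first inversion the third is bass, giving B, D, G from the bottom.

B, D, G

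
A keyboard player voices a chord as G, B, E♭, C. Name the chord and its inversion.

The distinct note names are G, B, Eb, C. Stacked in thirds they read C–Eb–G–B, which is a minor-major seventh chord on C.
With the fifth (G) in the bass, the chord is in second inversion (figured bass 4/3).

C minor-major seventh, second inversion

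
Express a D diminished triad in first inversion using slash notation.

First inversion of D diminished has the third (F) in the bass. As a slash chord: Ddim/F.

Ddim/F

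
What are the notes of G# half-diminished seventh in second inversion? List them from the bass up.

G# half-diminished seventh is G#–B–D–F#. Second inversion puts the fifth (D) in the bass, with the remaining tones above: D, F#, G#, B.

D, F#, G#, B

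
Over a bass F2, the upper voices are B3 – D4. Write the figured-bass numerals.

The notes F, B, D stack in thirds as B–D–F — a B diminished triad. The bass F is the fifth, so this is second inversion: figured 6/4.

6/4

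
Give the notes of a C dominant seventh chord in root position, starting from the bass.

The chord tones are C–E–G–Bb. With the root (C) lowest for root position: C, E, G, Bb.

C, E, G, Bb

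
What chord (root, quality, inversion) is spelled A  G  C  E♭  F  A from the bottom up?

F dominant ninth, first inversion

Reducing to letter names: A, G, C, Eb, F. These stack in thirds as F–A–C–Eb–G — an F dominant ninth chord.
A is the third of F dominant ninth; third in the bass means first inversion.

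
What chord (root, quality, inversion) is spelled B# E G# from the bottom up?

The distinct note names are B#, E, G#. Stacked in thirds they read E–G#–B#, which is an augmented triad on E.
With the fifth (B#) in the bass, the chord is in second inversion (figured bass 6/4).

E augmented, second inversion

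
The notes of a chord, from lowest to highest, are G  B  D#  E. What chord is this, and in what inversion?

E minor-major seventh, first inversion

The distinct note names are G, B, D#, E. Stacked in thirds they read E–G–B–D#, which is a minor-major seventh chord on E.
G is the third of E minor-major seventh; third in the bass means first inversion (figured bass 6/5).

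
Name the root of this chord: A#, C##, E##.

A#

Reordering A#, C##, E## into stacked thirds gives A#–C##–E##; the bottom of that stack, A#, is the root.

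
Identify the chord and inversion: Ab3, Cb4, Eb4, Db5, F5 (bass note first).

Db dominant ninth, second inversion

Reducing to letter names: Ab, Cb, Eb, Db, F. These stack in thirds as Db–F–Ab–Cb–Eb — a Db dominant ninth chord.
Ab is the fifth of Db dominant ninth; fifth in the bass means second inversion.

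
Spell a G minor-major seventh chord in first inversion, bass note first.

Bb, D, F#, G

The chord tones are G–Bb–D–F#. With the third (Bb) lowest for first inversion: Bb, D, F#, G.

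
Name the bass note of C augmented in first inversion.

In first inversion the third is lowest. For C augmented (C–E–G#) that is E.

E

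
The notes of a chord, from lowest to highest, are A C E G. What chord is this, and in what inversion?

Reducing to letter names: A, C, E, G. These stack in thirds as A–C–E–G — an A minor seventh chord.
A is the root of A minor seventh; root in the bass means root position (figured bass 7).

A minor seventh, root position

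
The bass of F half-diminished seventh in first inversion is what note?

In first inversion the third is lowest. For F half-diminished seventh (F–Ab–Cb–Eb) that is Ab.

Ab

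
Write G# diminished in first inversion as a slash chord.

G#dim/B

First inversion of G# diminished has the third (B) in the bass. As a slash chord: G#dim/B.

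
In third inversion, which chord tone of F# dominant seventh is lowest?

F# dominant seventh is F#–A#–C#–E. Third inversion places the seventh in the bass: E.

E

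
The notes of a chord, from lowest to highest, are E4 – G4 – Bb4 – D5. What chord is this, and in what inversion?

Reducing to letter names: E, G, Bb, D. These stack in thirds as E–G–Bb–D — an E half-diminished seventh chord.
E is the root of E half-diminished seventh; root in the bass means root position (figured bass 7).

E half-diminished seventh, root position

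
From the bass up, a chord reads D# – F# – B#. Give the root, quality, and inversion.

The distinct note names are D#, F#, B#. Stacked in thirds they read B#–D#–F#, which is a diminished triad on B#.
D# is the third of B# diminished; third in the bass means first inversion (figured bass 6).

B# diminished, first inversion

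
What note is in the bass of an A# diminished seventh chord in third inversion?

G

The seventh of A# diminished seventh (A#–C#–E–G) is G; that is the bass in third inversion.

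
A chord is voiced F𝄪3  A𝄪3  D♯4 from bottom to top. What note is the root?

D#

The distinct letter names are F##, A##, D#. Arranged as a stack of thirds they read D#–F##–A##, so D# is the root (a D# augmented triad).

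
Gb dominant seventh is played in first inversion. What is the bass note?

Bb

In first inversion the third is lowest. For Gb dominant seventh (Gb–Bb–Db–Fb) that is Bb.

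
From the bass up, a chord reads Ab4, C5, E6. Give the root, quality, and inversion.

The distinct note names are Ab, C, E. Stacked in thirds they read Ab–C–E, which is an augmented triad on Ab.
Ab is the root of Ab augmented; root in the bass means root position (figured bass 5/3).

Ab augmented, root position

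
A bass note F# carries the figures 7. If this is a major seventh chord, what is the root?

F#

The figures 7 mean the root of the chord is in the bass. If F# is the root of a major seventh chord, the root is F# (chord tones F#–A#–C#–E#).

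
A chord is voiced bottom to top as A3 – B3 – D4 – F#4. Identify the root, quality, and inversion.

The pitch classes A, B, D, F# arrange in thirds as B–D–F#–A: a B minor seventh chord.
With the seventh (A) in the bass, the chord is in third inversion (figured bass 4/2).

B minor seventh, third inversion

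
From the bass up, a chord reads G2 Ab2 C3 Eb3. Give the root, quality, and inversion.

Ab major seventh, third inversion

Reducing to letter names: G, Ab, C, Eb. These stack in thirds as Ab–C–Eb–G — an Ab major seventh chord.
G is the seventh of Ab major seventh; seventh in the bass means third inversion (figured bass 4/2).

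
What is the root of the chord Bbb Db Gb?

The distinct letter names are Bbb, Db, Gb. Arranged as a stack of thirds they read Gb–Bbb–Db, so Gb is the root (a Gb minor triad).

Gb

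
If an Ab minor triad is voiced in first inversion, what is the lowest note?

In first inversion the third is lowest. For Ab minor (Ab–Cb–Eb) that is Cb.

Cb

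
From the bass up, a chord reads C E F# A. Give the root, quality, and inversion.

F# half-diminished seventh, second inversion

Reducing to letter names: C, E, F#, A. These stack in thirds as F#–A–C–E — an F# half-diminished seventh chord.
The lowest note is C, the fifth of the chord, so this is second inversion (figured bass 4/3).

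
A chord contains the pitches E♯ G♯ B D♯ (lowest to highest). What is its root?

E#

E#, G#, B, D# are the tones of an E# half-diminished seventh chord (E#–G#–B–D#), making E# the root.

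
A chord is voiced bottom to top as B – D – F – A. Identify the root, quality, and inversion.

B half-diminished seventh, root position

Reducing to letter names: B, D, F, A. These stack in thirds as B–D–F–A — a B half-diminished seventh chord.
With the root (B) in the bass, the chord is in root position (figured bass 7).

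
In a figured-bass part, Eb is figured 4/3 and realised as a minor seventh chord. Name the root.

The figures 4/3 mean the fifth of the chord is in the bass. If Eb is the fifth of a minor seventh chord, the root is Ab (chord tones Ab–Cb–Eb–Gb).

Ab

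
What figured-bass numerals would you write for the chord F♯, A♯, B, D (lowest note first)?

The notes F#, A#, B, D stack in thirds as B–D–F#–A# — a B minor-major seventh chord. The bass F# is the fifth, so this is second inversion: figured 4/3.

4/3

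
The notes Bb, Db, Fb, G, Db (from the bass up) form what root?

G

Reordering Bb, Db, Fb, G into stacked thirds gives G–Bb–Db–Fb; the bottom of that stack, G, is the root.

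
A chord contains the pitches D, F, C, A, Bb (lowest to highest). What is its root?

The distinct letter names are D, F, C, A, Bb. Arranged as a stack of thirds they read Bb–D–F–A–C, so Bb is the root (a Bb major ninth chord).

Bb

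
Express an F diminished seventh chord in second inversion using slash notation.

Second inversion of F diminished seventh has the fifth (Cb) in the bass. As a slash chord: Fdim7/Cb.

Fdim7/Cb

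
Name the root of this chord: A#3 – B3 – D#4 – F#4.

B

Reordering A#, B, D#, F# into stacked thirds gives B–D#–F#–A#; the bottom of that stack, B, is the root.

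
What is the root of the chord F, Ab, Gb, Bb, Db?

The distinct letter names are F, Ab, Gb, Bb, Db. Arranged as a stack of thirds they read Gb–Bb–Db–F–Ab, so Gb is the root (a Gb major ninth chord).

Gb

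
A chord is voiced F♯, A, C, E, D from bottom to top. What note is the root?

D

Reordering F#, A, C, E, D into stacked thirds gives D–F#–A–C–E; the bottom of that stack, D, is the root.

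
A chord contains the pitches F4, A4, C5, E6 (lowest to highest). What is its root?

The distinct letter names are F, A, C, E. Arranged as a stack of thirds they read F–A–C–E, so F is the root (an F major seventh chord).

F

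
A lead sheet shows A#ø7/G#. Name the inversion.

third inversion

A#ø7/G# means A# half-diminished seventh with G# in the bass. G# is the seventh of A# half-diminished seventh (A#–C#–E–G#), so this is third inversion.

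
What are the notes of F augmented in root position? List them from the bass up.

F augmented is F–A–C#. Root position puts the root (F) in the bass, with the remaining tones above: F, A, C#.

F, A, C#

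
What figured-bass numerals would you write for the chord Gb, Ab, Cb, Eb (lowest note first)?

4/2

The notes Gb, Ab, Cb, Eb stack in thirds as Ab–Cb–Eb–Gb — an Ab minor seventh chord. The bass Gb is the seventh, so this is third inversion: figured 4/2.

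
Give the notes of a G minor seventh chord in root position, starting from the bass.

G, Bb, D, F

The chord tones are G–Bb–D–F. With the root (G) lowest for root position: G, Bb, D, F.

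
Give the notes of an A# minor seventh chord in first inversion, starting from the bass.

C#, E#, G#, A#

Spelling A# minor seventh: A#–C#–E#–G#. In first inversion the third is bass, giving C#, E#, G#, A# from the bottom.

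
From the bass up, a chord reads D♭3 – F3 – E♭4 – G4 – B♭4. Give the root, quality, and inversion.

Eb dominant ninth, third inversion

Reducing to letter names: Db, F, Eb, G, Bb. These stack in thirds as Eb–G–Bb–Db–F — an Eb dominant ninth chord.
With the seventh (Db) in the bass, the chord is in third inversion.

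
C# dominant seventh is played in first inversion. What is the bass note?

E#

The third of C# dominant seventh (C#–E#–G#–B) is E#; that is the bass in first inversion.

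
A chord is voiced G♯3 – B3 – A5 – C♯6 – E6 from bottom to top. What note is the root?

A

Reordering G#, B, A, C#, E into stacked thirds gives A–C#–E–G#–B; the bottom of that stack, A, is the root.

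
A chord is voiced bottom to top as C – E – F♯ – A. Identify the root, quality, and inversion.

The distinct note names are C, E, F#, A. Stacked in thirds they read F#–A–C–E, which is a half-diminished seventh chord on F#.
With the fifth (C) in the bass, the chord is in second inversion (figured bass 4/3).

F# half-diminished seventh, second inversion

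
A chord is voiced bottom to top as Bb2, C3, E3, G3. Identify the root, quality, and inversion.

Reducing to letter names: Bb, C, E, G. These stack in thirds as C–E–G–Bb — a C dominant seventh chord.
Bb is the seventh of C dominant seventh; seventh in the bass means third inversion (figured bass 4/2).

C dominant seventh, third inversion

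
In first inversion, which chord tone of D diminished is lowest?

D diminished is D–F–Ab. First inversion places the third in the bass: F.

F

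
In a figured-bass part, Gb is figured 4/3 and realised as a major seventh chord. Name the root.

The figures 4/3 mean the fifth of the chord is in the bass. If Gb is the fifth of a major seventh chord, the root is Cb (chord tones Cb–Eb–Gb–Bb).

Cb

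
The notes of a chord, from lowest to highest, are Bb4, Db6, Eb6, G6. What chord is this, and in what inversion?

Eb dominant seventh, second inversion

Reducing to letter names: Bb, Db, Eb, G. These stack in thirds as Eb–G–Bb–Db — an Eb dominant seventh chord.
Bb is the fifth of Eb dominant seventh; fifth in the bass means second inversion (figured bass 4/3).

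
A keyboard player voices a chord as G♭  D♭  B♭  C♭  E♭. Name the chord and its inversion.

Reducing to letter names: Gb, Db, Bb, Cb, Eb. These stack in thirds as Cb–Eb–Gb–Bb–Db — a Cb major ninth chord.
The lowest note is Gb, the fifth of the chord, so this is second inversion.

Cb major ninth, second inversion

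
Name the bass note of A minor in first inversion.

C

In first inversion the third is lowest. For A minor (A–C–E) that is C.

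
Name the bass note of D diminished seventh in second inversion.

The fifth of D diminished seventh (D–F–Ab–Cb) is Ab; that is the bass in second inversion.

Ab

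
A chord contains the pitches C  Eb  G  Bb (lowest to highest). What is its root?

The distinct letter names are C, Eb, G, Bb. Arranged as a stack of thirds they read C–Eb–G–Bb, so C is the root (a C minor seventh chord).

C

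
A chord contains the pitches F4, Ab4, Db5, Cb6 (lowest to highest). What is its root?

Db

The distinct letter names are F, Ab, Db, Cb. Arranged as a stack of thirds they read Db–F–Ab–Cb, so Db is the root (a Db dominant seventh chord).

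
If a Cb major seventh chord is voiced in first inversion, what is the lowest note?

Eb

The third of Cb major seventh (Cb–Eb–Gb–Bb) is Eb; that is the bass in first inversion.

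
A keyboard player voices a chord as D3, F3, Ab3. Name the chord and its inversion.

Reducing to letter names: D, F, Ab. These stack in thirds as D–F–Ab — a D diminished triad.
D is the root of D diminished; root in the bass means root position (figured bass 5/3).

D diminished, root position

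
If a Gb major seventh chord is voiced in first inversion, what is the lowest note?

Gb major seventh is Gb–Bb–Db–F. First inversion places the third in the bass: Bb.

Bb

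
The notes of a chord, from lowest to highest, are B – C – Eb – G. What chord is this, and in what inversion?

C minor-major seventh, third inversion

The pitch classes B, C, Eb, G arrange in thirds as C–Eb–G–B: a C minor-major seventh chord.
With the seventh (B) in the bass, the chord is in third inversion (figured bass 4/2).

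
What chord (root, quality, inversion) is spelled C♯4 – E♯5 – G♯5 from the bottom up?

The pitch classes C#, E#, G# arrange in thirds as C#–E#–G#: a C# major triad.
The lowest note is C#, the root of the chord, so this is root position (figured bass 5/3).

C# major, root position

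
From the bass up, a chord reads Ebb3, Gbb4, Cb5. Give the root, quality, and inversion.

The pitch classes Ebb, Gbb, Cb arrange in thirds as Cb–Ebb–Gbb: a Cb diminished triad.
With the third (Ebb) in the bass, the chord is in first inversion (figured bass 6).

Cb diminished, first inversion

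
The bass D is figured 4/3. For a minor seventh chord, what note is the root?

The figures 4/3 mean the fifth of the chord is in the bass. If D is the fifth of a minor seventh chord, the root is G (chord tones G–Bb–D–F).

G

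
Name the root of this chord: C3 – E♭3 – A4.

Reordering C, Eb, A into stacked thirds gives A–C–Eb; the bottom of that stack, A, is the root.

A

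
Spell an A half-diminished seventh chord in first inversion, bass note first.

The chord tones are A–C–Eb–G. With the third (C) lowest for first inversion: C, Eb, G, A.

C, Eb, G, A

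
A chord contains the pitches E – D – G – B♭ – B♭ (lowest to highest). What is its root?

E

E, D, G, Bb are the tones of an E half-diminished seventh chord (E–G–Bb–D), making E the root.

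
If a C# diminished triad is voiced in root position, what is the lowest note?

C#

In root position the root is lowest. For C# diminished (C#–E–G) that is C#.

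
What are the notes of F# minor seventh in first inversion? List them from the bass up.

F# minor seventh is F#–A–C#–E. First inversion puts the third (A) in the bass, with the remaining tones above: A, C#, E, F#.

A, C#, E, F#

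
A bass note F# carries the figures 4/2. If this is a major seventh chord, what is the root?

The figures 4/2 mean the seventh of the chord is in the bass. If F# is the seventh of a major seventh chord, the root is G (chord tones G–B–D–F#).

G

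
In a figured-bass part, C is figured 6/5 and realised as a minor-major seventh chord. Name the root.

The figures 6/5 mean the third of the chord is in the bass. If C is the third of a minor-major seventh chord, the root is A (chord tones A–C–E–G#).

A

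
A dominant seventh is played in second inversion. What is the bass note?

E

A dominant seventh is A–C#–E–G. Second inversion places the fifth in the bass: E.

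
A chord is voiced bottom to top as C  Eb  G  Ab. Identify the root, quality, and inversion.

Reducing to letter names: C, Eb, G, Ab. These stack in thirds as Ab–C–Eb–G — an Ab major seventh chord.
C is the third of Ab major seventh; third in the bass means first inversion (figured bass 6/5).

Ab major seventh, first inversion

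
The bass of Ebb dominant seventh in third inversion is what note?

Dbb

In third inversion the seventh is lowest. For Ebb dominant seventh (Ebb–Gb–Bbb–Dbb) that is Dbb.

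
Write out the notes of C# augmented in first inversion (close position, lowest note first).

The chord tones are C#–E#–G##. With the third (E#) lowest for first inversion: E#, G##, C#.

E#, G##, C#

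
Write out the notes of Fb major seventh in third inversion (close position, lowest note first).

Spelling Fb major seventh: Fb–Ab–Cb–Eb. In third inversion the seventh is bass, giving Eb, Fb, Ab, Cb from the bottom.

Eb, Fb, Ab, Cb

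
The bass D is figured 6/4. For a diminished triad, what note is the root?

The figures 6/4 mean the fifth of the chord is in the bass. If D is the fifth of a diminished triad, the root is G# (chord tones G#–B–D).

G#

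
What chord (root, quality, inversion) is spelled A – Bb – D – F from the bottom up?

The pitch classes A, Bb, D, F arrange in thirds as Bb–D–F–A: a Bb major seventh chord.
With the seventh (A) in the bass, the chord is in third inversion (figured bass 4/2).

Bb major seventh, third inversion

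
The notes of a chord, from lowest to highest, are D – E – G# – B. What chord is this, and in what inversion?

E dominant seventh, third inversion

The pitch classes D, E, G#, B arrange in thirds as E–G#–B–D: an E dominant seventh chord.
D is the seventh of E dominant seventh; seventh in the bass means third inversion (figured bass 4/2).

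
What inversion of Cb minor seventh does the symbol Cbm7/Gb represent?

second inversion

Cbm7/Gb means Cb minor seventh with Gb in the bass. Gb is the fifth of Cb minor seventh (Cb–Ebb–Gb–Bbb), so this is second inversion.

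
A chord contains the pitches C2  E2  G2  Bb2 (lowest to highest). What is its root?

The distinct letter names are C, E, G, Bb. Arranged as a stack of thirds they read C–E–G–Bb, so C is the root (a C dominant seventh chord).

C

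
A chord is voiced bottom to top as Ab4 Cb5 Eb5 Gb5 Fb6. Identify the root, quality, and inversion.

Fb major ninth, first inversion

Reducing to letter names: Ab, Cb, Eb, Gb, Fb. These stack in thirds as Fb–Ab–Cb–Eb–Gb — an Fb major ninth chord.
Ab is the third of Fb major ninth; third in the bass means first inversion.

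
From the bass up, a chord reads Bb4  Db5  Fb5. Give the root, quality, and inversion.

Bb diminished, root position

Reducing to letter names: Bb, Db, Fb. These stack in thirds as Bb–Db–Fb — a Bb diminished triad.
With the root (Bb) in the bass, the chord is in root position (figured bass 5/3).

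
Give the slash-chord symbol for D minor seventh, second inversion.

Second inversion of D minor seventh has the fifth (A) in the bass. As a slash chord: Dm7/A.

Dm7/A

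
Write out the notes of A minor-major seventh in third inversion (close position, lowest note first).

G#, A, C, E

The chord tones are A–C–E–G#. With the seventh (G#) lowest for third inversion: G#, A, C, E.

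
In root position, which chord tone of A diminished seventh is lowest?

In root position the root is lowest. For A diminished seventh (A–C–Eb–Gb) that is A.

A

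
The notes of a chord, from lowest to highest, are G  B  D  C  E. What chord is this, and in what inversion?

The pitch classes G, B, D, C, E arrange in thirds as C–E–G–B–D: a C major ninth chord.
The lowest note is G, the fifth of the chord, so this is second inversion.

C major ninth, second inversion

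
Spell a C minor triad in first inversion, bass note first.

C minor is C–Eb–G. First inversion puts the third (Eb) in the bass, with the remaining tones above: Eb, G, C.

Eb, G, C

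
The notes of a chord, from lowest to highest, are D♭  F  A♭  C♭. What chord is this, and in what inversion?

The pitch classes Db, F, Ab, Cb arrange in thirds as Db–F–Ab–Cb: a Db dominant seventh chord.
Db is the root of Db dominant seventh; root in the bass means root position (figured bass 7).

Db dominant seventh, root position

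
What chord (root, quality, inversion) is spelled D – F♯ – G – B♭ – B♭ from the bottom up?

Reducing to letter names: D, F#, G, Bb. These stack in thirds as G–Bb–D–F# — a G minor-major seventh chord.
With the fifth (D) in the bass, the chord is in second inversion (figured bass 4/3).

G minor-major seventh, second inversion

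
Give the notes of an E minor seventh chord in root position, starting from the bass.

The chord tones are E–G–B–D. With the root (E) lowest for root position: E, G, B, D.

E, G, B, D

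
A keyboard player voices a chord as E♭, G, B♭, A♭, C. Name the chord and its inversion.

The pitch classes Eb, G, Bb, Ab, C arrange in thirds as Ab–C–Eb–G–Bb: an Ab major ninth chord.
With the fifth (Eb) in the bass, the chord is in second inversion.

Ab major ninth, second inversion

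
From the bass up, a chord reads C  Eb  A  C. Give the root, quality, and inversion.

The distinct note names are C, Eb, A. Stacked in thirds they read A–C–Eb, which is a diminished triad on A.
The lowest note is C, the third of the chord, so this is first inversion (figured bass 6).

A diminished, first inversion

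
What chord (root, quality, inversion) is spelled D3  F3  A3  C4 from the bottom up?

D minor seventh, root position

The pitch classes D, F, A, C arrange in thirds as D–F–A–C: a D minor seventh chord.
The lowest note is D, the root of the chord, so this is root position (figured bass 7).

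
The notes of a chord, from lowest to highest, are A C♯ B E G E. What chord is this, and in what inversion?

A dominant ninth, root position

The distinct note names are A, C#, B, E, G. Stacked in thirds they read A–C#–E–G–B, which is a dominant ninth chord on A.
A is the root of A dominant ninth; root in the bass means root position.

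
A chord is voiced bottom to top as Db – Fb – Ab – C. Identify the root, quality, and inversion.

Db minor-major seventh, root position

The pitch classes Db, Fb, Ab, C arrange in thirds as Db–Fb–Ab–C: a Db minor-major seventh chord.
With the root (Db) in the bass, the chord is in root position (figured bass 7).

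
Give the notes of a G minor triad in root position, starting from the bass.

G, Bb, D

G minor is G–Bb–D. Root position puts the root (G) in the bass, with the remaining tones above: G, Bb, D.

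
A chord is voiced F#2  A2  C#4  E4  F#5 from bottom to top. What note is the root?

F#

The distinct letter names are F#, A, C#, E. Arranged as a stack of thirds they read F#–A–C#–E, so F# is the root (an F# minor seventh chord).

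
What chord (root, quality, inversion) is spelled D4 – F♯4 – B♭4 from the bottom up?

The pitch classes D, F#, Bb arrange in thirds as Bb–D–F#: a Bb augmented triad.
The lowest note is D, the third of the chord, so this is first inversion (figured bass 6).

Bb augmented, first inversion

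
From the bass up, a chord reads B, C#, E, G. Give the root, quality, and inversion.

Reducing to letter names: B, C#, E, G. These stack in thirds as C#–E–G–B — a C# half-diminished seventh chord.
B is the seventh of C# half-diminished seventh; seventh in the bass means third inversion (figured bass 4/2).

C# half-diminished seventh, third inversion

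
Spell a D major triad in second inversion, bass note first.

Spelling D major: D–F#–A. In second inversion the fifth is bass, giving A, D, F# from the bottom.

A, D, F#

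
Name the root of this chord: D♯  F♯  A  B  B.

B

The distinct letter names are D#, F#, A, B. Arranged as a stack of thirds they read B–D#–F#–A, so B is the root (a B dominant seventh chord).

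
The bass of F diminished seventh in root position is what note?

F

The root of F diminished seventh (F–Ab–Cb–Ebb) is F; that is the bass in root position.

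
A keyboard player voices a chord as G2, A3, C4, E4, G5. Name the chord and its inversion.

The distinct note names are G, A, C, E. Stacked in thirds they read A–C–E–G, which is a minor seventh chord on A.
With the seventh (G) in the bass, the chord is in third inversion (figured bass 4/2).

A minor seventh, third inversion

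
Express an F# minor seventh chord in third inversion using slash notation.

Third inversion of F# minor seventh has the seventh (E) in the bass. As a slash chord: F#m7/E.

F#m7/E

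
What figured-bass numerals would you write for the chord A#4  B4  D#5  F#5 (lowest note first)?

The notes A#, B, D#, F# stack in thirds as B–D#–F#–A# — a B major seventh chord. The bass A# is the seventh, so this is third inversion: figured 4/2.

4/2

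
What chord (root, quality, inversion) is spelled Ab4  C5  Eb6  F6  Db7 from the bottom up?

Db major ninth, second inversion

The distinct note names are Ab, C, Eb, F, Db. Stacked in thirds they read Db–F–Ab–C–Eb, which is a major ninth chord on Db.
With the fifth (Ab) in the bass, the chord is in second inversion.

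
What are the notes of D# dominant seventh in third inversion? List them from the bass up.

C#, D#, F##, A#

Spelling D# dominant seventh: D#–F##–A#–C#. In third inversion the seventh is bass, giving C#, D#, F##, A# from the bottom.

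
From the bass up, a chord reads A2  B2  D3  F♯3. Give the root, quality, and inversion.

B minor seventh, third inversion

Reducing to letter names: A, B, D, F#. These stack in thirds as B–D–F#–A — a B minor seventh chord.
With the seventh (A) in the bass, the chord is in third inversion (figured bass 4/2).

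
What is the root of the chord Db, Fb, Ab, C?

Db, Fb, Ab, C are the tones of a Db minor-major seventh chord (Db–Fb–Ab–C), making Db the root.

Db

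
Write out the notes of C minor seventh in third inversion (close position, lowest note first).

Spelling C minor seventh: C–Eb–G–Bb. In third inversion the seventh is bass, giving Bb, C, Eb, G from the bottom.

Bb, C, Eb, G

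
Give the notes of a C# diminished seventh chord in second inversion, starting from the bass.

G, Bb, C#, E

C# diminished seventh is C#–E–G–Bb. Second inversion puts the fifth (G) in the bass, with the remaining tones above: G, Bb, C#, E.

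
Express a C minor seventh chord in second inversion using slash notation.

Second inversion of C minor seventh has the fifth (G) in the bass. As a slash chord: Cm7/G.

Cm7/G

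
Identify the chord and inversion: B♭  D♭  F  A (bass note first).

Reducing to letter names: Bb, Db, F, A. These stack in thirds as Bb–Db–F–A — a Bb minor-major seventh chord.
Bb is the root of Bb minor-major seventh; root in the bass means root position (figured bass 7).

Bb minor-major seventh, root position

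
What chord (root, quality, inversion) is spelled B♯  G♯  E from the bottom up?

The pitch classes B#, G#, E arrange in thirds as E–G#–B#: an E augmented triad.
With the fifth (B#) in the bass, the chord is in second inversion (figured bass 6/4).

E augmented, second inversion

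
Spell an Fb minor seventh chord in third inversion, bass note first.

The chord tones are Fb–Abb–Cb–Ebb. With the seventh (Ebb) lowest for third inversion: Ebb, Fb, Abb, Cb.

Ebb, Fb, Abb, Cb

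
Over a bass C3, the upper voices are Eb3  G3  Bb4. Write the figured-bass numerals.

The notes C, Eb, G, Bb stack in thirds as C–Eb–G–Bb — a C minor seventh chord. The bass C is the root, so this is root position: figured 7.

7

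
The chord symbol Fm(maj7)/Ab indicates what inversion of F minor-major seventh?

first inversion

Fm(maj7)/Ab means F minor-major seventh with Ab in the bass. Ab is the third of F minor-major seventh (F–Ab–C–E), so this is first inversion.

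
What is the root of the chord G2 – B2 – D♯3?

G

Reordering G, B, D# into stacked thirds gives G–B–D#; the bottom of that stack, G, is the root.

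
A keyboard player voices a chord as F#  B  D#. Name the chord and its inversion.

The pitch classes F#, B, D# arrange in thirds as B–D#–F#: a B major triad.
F# is the fifth of B major; fifth in the bass means second inversion (figured bass 6/4).

B major, second inversion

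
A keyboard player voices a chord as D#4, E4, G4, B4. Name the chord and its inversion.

The distinct note names are D#, E, G, B. Stacked in thirds they read E–G–B–D#, which is a minor-major seventh chord on E.
With the seventh (D#) in the bass, the chord is in third inversion (figured bass 4/2).

E minor-major seventh, third inversion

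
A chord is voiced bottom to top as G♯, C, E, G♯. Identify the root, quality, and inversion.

C augmented, second inversion

Reducing to letter names: G#, C, E. These stack in thirds as C–E–G# — a C augmented triad.
With the fifth (G#) in the bass, the chord is in second inversion (figured bass 6/4).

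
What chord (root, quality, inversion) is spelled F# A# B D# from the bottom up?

The pitch classes F#, A#, B, D# arrange in thirds as B–D#–F#–A#: a B major seventh chord.
With the fifth (F#) in the bass, the chord is in second inversion (figured bass 4/3).

B major seventh, second inversion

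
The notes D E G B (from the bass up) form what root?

The distinct letter names are D, E, G, B. Arranged as a stack of thirds they read E–G–B–D, so E is the root (an E minor seventh chord).

E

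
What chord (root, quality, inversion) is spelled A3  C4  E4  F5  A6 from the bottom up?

F major seventh, first inversion

The pitch classes A, C, E, F arrange in thirds as F–A–C–E: an F major seventh chord.
A is the third of F major seventh; third in the bass means first inversion (figured bass 6/5).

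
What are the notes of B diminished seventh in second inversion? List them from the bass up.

The chord tones are B–D–F–Ab. With the fifth (F) lowest for second inversion: F, Ab, B, D.

F, Ab, B, D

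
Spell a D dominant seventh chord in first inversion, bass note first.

Spelling D dominant seventh: D–F#–A–C. In first inversion the third is bass, giving F#, A, C, D from the bottom.

F#, A, C, D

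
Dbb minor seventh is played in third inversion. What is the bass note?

The seventh of Dbb minor seventh (Dbb–Fbb–Abb–Cbb) is Cbb; that is the bass in third inversion.

Cbb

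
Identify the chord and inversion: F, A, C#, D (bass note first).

D minor-major seventh, first inversion

The distinct note names are F, A, C#, D. Stacked in thirds they read D–F–A–C#, which is a minor-major seventh chord on D.
With the third (F) in the bass, the chord is in first inversion (figured bass 6/5).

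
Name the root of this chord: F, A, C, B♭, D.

Bb

F, A, C, Bb, D are the tones of a Bb major ninth chord (Bb–D–F–A–C), making Bb the root.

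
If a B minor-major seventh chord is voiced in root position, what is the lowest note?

B

B minor-major seventh is B–D–F#–A#. Root position places the root in the bass: B.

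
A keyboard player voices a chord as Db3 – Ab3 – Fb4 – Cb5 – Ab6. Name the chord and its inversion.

The pitch classes Db, Ab, Fb, Cb arrange in thirds as Db–Fb–Ab–Cb: a Db minor seventh chord.
Db is the root of Db minor seventh; root in the bass means root position (figured bass 7).

Db minor seventh, root position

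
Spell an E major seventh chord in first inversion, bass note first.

G#, B, D#, E

Spelling E major seventh: E–G#–B–D#. In first inversion the third is bass, giving G#, B, D#, E from the bottom.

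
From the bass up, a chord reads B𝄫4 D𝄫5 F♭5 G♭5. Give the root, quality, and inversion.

Gb half-diminished seventh, first inversion

The pitch classes Bbb, Dbb, Fb, Gb arrange in thirds as Gb–Bbb–Dbb–Fb: a Gb half-diminished seventh chord.
The lowest note is Bbb, the third of the chord, so this is first inversion (figured bass 6/5).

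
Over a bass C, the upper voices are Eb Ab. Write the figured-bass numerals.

6

The notes C, Eb, Ab stack in thirds as Ab–C–Eb — an Ab major triad. The bass C is the third, so this is first inversion: figured 6.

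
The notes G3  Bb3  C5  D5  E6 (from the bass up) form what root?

Reordering G, Bb, C, D, E into stacked thirds gives C–E–G–Bb–D; the bottom of that stack, C, is the root.

C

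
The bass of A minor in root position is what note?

A

In root position the root is lowest. For A minor (A–C–E) that is A.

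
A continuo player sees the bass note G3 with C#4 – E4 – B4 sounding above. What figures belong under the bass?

The notes G, C#, E, B stack in thirds as C#–E–G–B — a C# half-diminished seventh chord. The bass G is the fifth, so this is second inversion: figured 4/3.

4/3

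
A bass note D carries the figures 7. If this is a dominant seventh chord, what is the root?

D

The figures 7 mean the root of the chord is in the bass. If D is the root of a dominant seventh chord, the root is D (chord tones D–F#–A–C).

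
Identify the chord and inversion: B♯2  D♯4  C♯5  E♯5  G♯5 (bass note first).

C# major ninth, third inversion

The distinct note names are B#, D#, C#, E#, G#. Stacked in thirds they read C#–E#–G#–B#–D#, which is a major ninth chord on C#.
With the seventh (B#) in the bass, the chord is in third inversion.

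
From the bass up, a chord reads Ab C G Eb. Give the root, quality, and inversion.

Ab major seventh, root position

Reducing to letter names: Ab, C, G, Eb. These stack in thirds as Ab–C–Eb–G — an Ab major seventh chord.
With the root (Ab) in the bass, the chord is in root position (figured bass 7).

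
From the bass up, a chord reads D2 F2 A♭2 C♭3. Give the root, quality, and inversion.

D diminished seventh, root position

Reducing to letter names: D, F, Ab, Cb. These stack in thirds as D–F–Ab–Cb — a D diminished seventh chord.
The lowest note is D, the root of the chord, so this is root position (figured bass 7).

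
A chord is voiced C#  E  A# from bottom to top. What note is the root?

The distinct letter names are C#, E, A#. Arranged as a stack of thirds they read A#–C#–E, so A# is the root (an A# diminished triad).

A#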